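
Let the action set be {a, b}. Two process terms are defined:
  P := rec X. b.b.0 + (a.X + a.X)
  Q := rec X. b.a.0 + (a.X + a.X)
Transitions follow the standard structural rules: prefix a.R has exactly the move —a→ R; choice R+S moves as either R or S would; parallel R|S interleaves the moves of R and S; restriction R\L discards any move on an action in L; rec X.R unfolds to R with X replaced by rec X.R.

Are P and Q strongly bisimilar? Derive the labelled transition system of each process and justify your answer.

Reachable graph of P (3 states):
  p0 = rec X. b.b.0 + (a.X + a.X) has moves --a--▸ p0, --b--▸ p1
  p1 = b.0 has moves --b--▸ p2
  p2 = 0 has moves deadlocked
Reachable graph of Q (3 states):
  q0 = rec X. b.a.0 + (a.X + a.X) has moves --a--▸ q0, --b--▸ q1
  q1 = a.0 has moves --a--▸ q2
  q2 = 0 has moves deadlocked
Partition-refinement fixed point:
  B0 = {p0}
  B1 = {p1}
  B2 = {p2, q2}
  B3 = {q0}
  B4 = {q1}
p0 ∈ B0, q0 ∈ B3 → different blocks

not bisimilar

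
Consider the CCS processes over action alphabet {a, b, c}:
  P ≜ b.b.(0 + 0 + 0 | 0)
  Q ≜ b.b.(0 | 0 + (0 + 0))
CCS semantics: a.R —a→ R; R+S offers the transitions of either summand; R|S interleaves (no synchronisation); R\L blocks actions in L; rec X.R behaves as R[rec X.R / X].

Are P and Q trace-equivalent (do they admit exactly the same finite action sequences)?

YES

Reachable graph of P (3 states):
  m0 = b.b.(0 + 0 + 0 | 0) → =b=> m1
  m1 = b.(0 + 0 + 0 | 0) → =b=> m2
  m2 = 0 + 0 + 0 | 0 → ·
Reachable graph of Q (3 states):
  n0 = b.b.(0 | 0 + (0 + 0)) → =b=> n1
  n1 = b.(0 | 0 + (0 + 0)) → =b=> n2
  n2 = 0 | 0 + (0 + 0) → ·
Bisimilarity quotient blocks:
  B0 = {m0, n0}
  B1 = {m1, n1}
  B2 = {m2, n2}
m0 ∈ B0, n0 ∈ B0 → same block
Bisimilar ⇒ trace-equivalent.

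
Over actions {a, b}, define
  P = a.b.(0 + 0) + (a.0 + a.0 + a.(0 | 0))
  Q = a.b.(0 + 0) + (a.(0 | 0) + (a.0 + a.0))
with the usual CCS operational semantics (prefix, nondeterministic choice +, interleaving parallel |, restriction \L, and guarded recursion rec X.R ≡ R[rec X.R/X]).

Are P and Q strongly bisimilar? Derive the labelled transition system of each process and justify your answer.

bisimilar

P's transition system — 5 states:
  u0 = a.b.(0 + 0) + (a.0 + a.0 + a.(0 | 0)) ⊢ --a--▸ u1, --a--▸ u2, --a--▸ u3
  u1 = 0 ⊢ ∅
  u2 = 0 | 0 ⊢ ∅
  u3 = b.(0 + 0) ⊢ --b--▸ u4
  u4 = 0 + 0 ⊢ ∅
Q's transition system — 5 states:
  v0 = a.b.(0 + 0) + (a.(0 | 0) + (a.0 + a.0)) ⊢ --a--▸ v1, --a--▸ v2, --a--▸ v3
  v1 = 0 ⊢ ∅
  v2 = 0 | 0 ⊢ ∅
  v3 = b.(0 + 0) ⊢ --b--▸ v4
  v4 = 0 + 0 ⊢ ∅
Coarsest stable partition (strong bisimilarity classes):
  B0 = {u0, v0}
  B1 = {u1, u2, u4, v1, v2, v4}
  B2 = {u3, v3}
u0 ∈ B0, v0 ∈ B0 → same block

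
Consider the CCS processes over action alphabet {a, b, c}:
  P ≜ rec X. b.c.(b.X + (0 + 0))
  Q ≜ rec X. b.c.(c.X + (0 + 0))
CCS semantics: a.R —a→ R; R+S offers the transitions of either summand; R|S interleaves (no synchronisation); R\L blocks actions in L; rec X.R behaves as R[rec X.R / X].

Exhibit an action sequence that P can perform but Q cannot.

bcb

LTS(P): 3 reachable states
  p0 = rec X. b.c.(b.X + (0 + 0)) | ··b··> p1
  p1 = c.(b.(rec X. b.c.(b.X + (0 + 0))) + (0 + 0)) | ··c··> p2
  p2 = b.(rec X. b.c.(b.X + (0 + 0))) + (0 + 0) | ··b··> p0
LTS(Q): 3 reachable states
  q0 = rec X. b.c.(c.X + (0 + 0)) | ··b··> q1
  q1 = c.(c.(rec X. b.c.(c.X + (0 + 0))) + (0 + 0)) | ··c··> q2
  q2 = c.(rec X. b.c.(c.X + (0 + 0))) + (0 + 0) | ··c··> q0
Executing bcb from P (initial set {p0}):
  step 1 (b): {p1}
  step 2 (c): {p2}
  step 3 (b): {p0}
  P completes σ.
Executing bcb from Q (initial set {q0}):
  step 1 (b): {q1}
  step 2 (c): {q2}
  step 3 (b): ∅  — Q cannot continue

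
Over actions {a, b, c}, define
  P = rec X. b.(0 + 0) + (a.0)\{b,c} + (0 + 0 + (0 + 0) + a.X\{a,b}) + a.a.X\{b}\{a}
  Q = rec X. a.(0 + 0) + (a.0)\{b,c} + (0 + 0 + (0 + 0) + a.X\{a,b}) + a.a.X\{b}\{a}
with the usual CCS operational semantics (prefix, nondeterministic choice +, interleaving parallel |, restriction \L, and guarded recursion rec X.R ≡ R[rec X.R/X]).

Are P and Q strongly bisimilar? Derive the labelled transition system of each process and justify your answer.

Reachable graph of P (6 states):
  u0 = rec X. b.(0 + 0) + (a.0)\{b,c} + (0 + 0 + (0 + 0) + a.X\{a,b}) + a.a.X\{b}\{a} | ··a··> u1, ··a··> u2, ··a··> u3, ··b··> u4
  u1 = (rec X. b.(0 + 0) + (a.0)\{b,c} + (0 + 0 + (0 + 0) + a.X\{a,b}) + a.a.X\{b}\{a})\{a,b} | stopped
  u2 = 0\{b,c} | stopped
  u3 = a.(rec X. b.(0 + 0) + (a.0)\{b,c} + (0 + 0 + (0 + 0) + a.X\{a,b}) + a.a.X\{b}\{a})\{b}\{a} | ··a··> u5
  u4 = 0 + 0 | stopped
  u5 = (rec X. b.(0 + 0) + (a.0)\{b,c} + (0 + 0 + (0 + 0) + a.X\{a,b}) + a.a.X\{b}\{a})\{b}\{a} | stopped
Reachable graph of Q (6 states):
  v0 = rec X. a.(0 + 0) + (a.0)\{b,c} + (0 + 0 + (0 + 0) + a.X\{a,b}) + a.a.X\{b}\{a} | ··a··> v1, ··a··> v2, ··a··> v3, ··a··> v4
  v1 = (rec X. a.(0 + 0) + (a.0)\{b,c} + (0 + 0 + (0 + 0) + a.X\{a,b}) + a.a.X\{b}\{a})\{a,b} | stopped
  v2 = 0 + 0 | stopped
  v3 = 0\{b,c} | stopped
  v4 = a.(rec X. a.(0 + 0) + (a.0)\{b,c} + (0 + 0 + (0 + 0) + a.X\{a,b}) + a.a.X\{b}\{a})\{b}\{a} | ··a··> v5
  v5 = (rec X. a.(0 + 0) + (a.0)\{b,c} + (0 + 0 + (0 + 0) + a.X\{a,b}) + a.a.X\{b}\{a})\{b}\{a} | stopped
Coarsest stable partition (strong bisimilarity classes):
  B0 = {u0}
  B1 = {u1, u2, u4, u5, v1, v2, v3, v5}
  B2 = {u3, v4}
  B3 = {v0}
u0 ∈ B0, v0 ∈ B3 → different blocks

NO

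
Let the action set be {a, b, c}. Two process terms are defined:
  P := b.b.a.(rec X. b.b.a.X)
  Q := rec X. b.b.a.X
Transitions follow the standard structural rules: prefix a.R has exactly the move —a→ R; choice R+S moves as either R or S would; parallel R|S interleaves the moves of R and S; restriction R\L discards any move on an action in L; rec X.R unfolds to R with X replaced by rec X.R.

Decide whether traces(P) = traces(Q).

trace-equivalent

P's transition system — 4 states:
  m0 = b.b.a.(rec X. b.b.a.X) has moves -b-> m1
  m1 = b.a.(rec X. b.b.a.X) has moves -b-> m2
  m2 = a.(rec X. b.b.a.X) has moves -a-> m3
  m3 = rec X. b.b.a.X has moves -b-> m1
Q's transition system — 3 states:
  n0 = rec X. b.b.a.X has moves -b-> n1
  n1 = b.a.(rec X. b.b.a.X) has moves -b-> n2
  n2 = a.(rec X. b.b.a.X) has moves -a-> n0
Bisimilarity quotient blocks:
  B0 = {m0, m3, n0}
  B1 = {m1, n1}
  B2 = {m2, n2}
m0 ∈ B0, n0 ∈ B0 → same block
Bisimilar ⇒ trace-equivalent.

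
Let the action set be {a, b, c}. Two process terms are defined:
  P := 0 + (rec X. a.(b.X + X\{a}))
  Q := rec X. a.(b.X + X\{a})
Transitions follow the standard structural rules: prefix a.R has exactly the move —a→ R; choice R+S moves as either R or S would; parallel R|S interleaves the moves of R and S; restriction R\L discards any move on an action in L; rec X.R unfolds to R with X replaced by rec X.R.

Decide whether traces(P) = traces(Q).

traces(P) = traces(Q)

Reachable graph of P (3 states):
  m0 = 0 + (rec X. a.(b.X + X\{a})) has moves =a=> m1
  m1 = b.(rec X. a.(b.X + X\{a})) + (rec X. a.(b.X + X\{a}))\{a} has moves =b=> m2
  m2 = rec X. a.(b.X + X\{a}) has moves =a=> m1
Reachable graph of Q (2 states):
  n0 = rec X. a.(b.X + X\{a}) has moves =a=> n1
  n1 = b.(rec X. a.(b.X + X\{a})) + (rec X. a.(b.X + X\{a}))\{a} has moves =b=> n0
Bisimilarity quotient blocks:
  B0 = {m0, m2, n0}
  B1 = {m1, n1}
m0 ∈ B0, n0 ∈ B0 → same block
Bisimilar ⇒ trace-equivalent.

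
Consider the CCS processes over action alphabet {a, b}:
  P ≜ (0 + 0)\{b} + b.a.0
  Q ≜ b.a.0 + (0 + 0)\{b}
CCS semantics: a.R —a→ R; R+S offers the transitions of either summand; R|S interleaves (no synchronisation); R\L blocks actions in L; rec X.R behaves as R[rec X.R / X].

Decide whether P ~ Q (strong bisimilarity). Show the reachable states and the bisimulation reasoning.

P ~ Q

LTS(P): 3 reachable states
  u0 = (0 + 0)\{b} + b.a.0 → -b-> u1
  u1 = a.0 → -a-> u2
  u2 = 0 → deadlocked
LTS(Q): 3 reachable states
  v0 = b.a.0 + (0 + 0)\{b} → -b-> v1
  v1 = a.0 → -a-> v2
  v2 = 0 → deadlocked
Bisimilarity quotient blocks:
  B0 = {u0, v0}
  B1 = {u1, v1}
  B2 = {u2, v2}
u0 ∈ B0, v0 ∈ B0 → same block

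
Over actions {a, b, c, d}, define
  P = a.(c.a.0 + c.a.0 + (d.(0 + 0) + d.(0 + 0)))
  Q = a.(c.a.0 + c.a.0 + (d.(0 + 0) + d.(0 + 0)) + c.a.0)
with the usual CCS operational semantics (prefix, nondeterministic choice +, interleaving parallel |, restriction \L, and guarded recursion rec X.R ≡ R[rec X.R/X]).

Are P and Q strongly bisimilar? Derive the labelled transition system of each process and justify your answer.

P's transition system — 5 states:
  u0 = a.(c.a.0 + c.a.0 + (d.(0 + 0) + d.(0 + 0))) ⊢ ··a··> u1
  u1 = c.a.0 + c.a.0 + (d.(0 + 0) + d.(0 + 0)) ⊢ ··c··> u2, ··d··> u3
  u2 = a.0 ⊢ ··a··> u4
  u3 = 0 + 0 ⊢ stopped
  u4 = 0 ⊢ stopped
Q's transition system — 5 states:
  v0 = a.(c.a.0 + c.a.0 + (d.(0 + 0) + d.(0 + 0)) + c.a.0) ⊢ ··a··> v1
  v1 = c.a.0 + c.a.0 + (d.(0 + 0) + d.(0 + 0)) + c.a.0 ⊢ ··c··> v2, ··d··> v3
  v2 = a.0 ⊢ ··a··> v4
  v3 = 0 + 0 ⊢ stopped
  v4 = 0 ⊢ stopped
Bisimilarity quotient blocks:
  B0 = {u0, v0}
  B1 = {u1, v1}
  B2 = {u3, u4, v3, v4}
  B3 = {u2, v2}
u0 ∈ B0, v0 ∈ B0 → same block

YES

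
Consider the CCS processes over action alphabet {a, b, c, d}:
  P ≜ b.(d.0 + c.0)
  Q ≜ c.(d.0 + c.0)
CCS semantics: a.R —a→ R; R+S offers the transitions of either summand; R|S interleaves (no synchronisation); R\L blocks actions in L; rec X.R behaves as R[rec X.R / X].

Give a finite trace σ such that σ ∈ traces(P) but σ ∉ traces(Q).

b

P's transition system — 3 states:
  m0 = b.(d.0 + c.0) ⊢ --b--▸ m1
  m1 = d.0 + c.0 ⊢ --c--▸ m2, --d--▸ m2
  m2 = 0 ⊢ (no moves)
Q's transition system — 3 states:
  n0 = c.(d.0 + c.0) ⊢ --c--▸ n1
  n1 = d.0 + c.0 ⊢ --c--▸ n2, --d--▸ n2
  n2 = 0 ⊢ (no moves)
Executing b from P (initial set {m0}):
  step 1 (b): {m1}
  ✓ P
Executing b from Q (initial set {n0}):
  step 1 (b): no successor for Q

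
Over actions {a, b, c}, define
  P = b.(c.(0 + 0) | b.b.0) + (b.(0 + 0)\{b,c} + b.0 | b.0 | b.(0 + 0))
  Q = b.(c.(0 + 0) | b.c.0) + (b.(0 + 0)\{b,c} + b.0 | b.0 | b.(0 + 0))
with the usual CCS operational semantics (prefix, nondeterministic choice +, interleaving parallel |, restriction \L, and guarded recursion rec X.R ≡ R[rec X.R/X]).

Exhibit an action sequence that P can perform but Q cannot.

LTS(P): 15 reachable states
  p0 = b.(c.(0 + 0) | b.b.0) + (b.(0 + 0)\{b,c} + b.0 | b.0 | b.(0 + 0)) → =b=> p1, =b=> p2, =b=> p3, =b=> p4, =b=> p5
  p1 = (0 + 0)\{b,c} → (no moves)
  p2 = 0 | b.0 | b.(0 + 0) → =b=> p6, =b=> p7
  p3 = b.0 | 0 | b.(0 + 0) → =b=> p6, =b=> p8
  p4 = b.0 | b.0 | (0 + 0) → =b=> p7, =b=> p8
  p5 = c.(0 + 0) | b.b.0 → =b=> p9, =c=> p10
  p6 = 0 | 0 | b.(0 + 0) → =b=> p11
  p7 = 0 | b.0 | (0 + 0) → =b=> p11
  p8 = b.0 | 0 | (0 + 0) → =b=> p11
  p9 = c.(0 + 0) | b.0 → =b=> p12, =c=> p13
  p10 = (0 + 0) | b.b.0 → =b=> p13
  p11 = 0 | 0 | (0 + 0) → (no moves)
  p12 = c.(0 + 0) | 0 → =c=> p14
  p13 = (0 + 0) | b.0 → =b=> p14
  p14 = (0 + 0) | 0 → (no moves)
LTS(Q): 15 reachable states
  q0 = b.(c.(0 + 0) | b.c.0) + (b.(0 + 0)\{b,c} + b.0 | b.0 | b.(0 + 0)) → =b=> q1, =b=> q2, =b=> q3, =b=> q4, =b=> q5
  q1 = (0 + 0)\{b,c} → (no moves)
  q2 = 0 | b.0 | b.(0 + 0) → =b=> q6, =b=> q7
  q3 = b.0 | 0 | b.(0 + 0) → =b=> q6, =b=> q8
  q4 = b.0 | b.0 | (0 + 0) → =b=> q7, =b=> q8
  q5 = c.(0 + 0) | b.c.0 → =b=> q9, =c=> q10
  q6 = 0 | 0 | b.(0 + 0) → =b=> q11
  q7 = 0 | b.0 | (0 + 0) → =b=> q11
  q8 = b.0 | 0 | (0 + 0) → =b=> q11
  q9 = c.(0 + 0) | c.0 → =c=> q12, =c=> q13
  q10 = (0 + 0) | b.c.0 → =b=> q12
  q11 = 0 | 0 | (0 + 0) → (no moves)
  q12 = (0 + 0) | c.0 → =c=> q14
  q13 = c.(0 + 0) | 0 → =c=> q14
  q14 = (0 + 0) | 0 → (no moves)
Trace ⟨bbbc⟩ through P, begin at {p0}:
  step 1 (b): {p1, p2, p3, p4, p5}
  step 2 (b): {p6, p7, p8, p9}
  step 3 (b): {p11, p12}
  step 4 (c): {p14}
  — P admits the full trace.
Trace ⟨bbbc⟩ through Q, begin at {q0}:
  step 1 (b): {q1, q2, q3, q4, q5}
  step 2 (b): {q6, q7, q8, q9}
  step 3 (b): {q11}
  step 4 (c): ∅ (Q stuck)

bbbc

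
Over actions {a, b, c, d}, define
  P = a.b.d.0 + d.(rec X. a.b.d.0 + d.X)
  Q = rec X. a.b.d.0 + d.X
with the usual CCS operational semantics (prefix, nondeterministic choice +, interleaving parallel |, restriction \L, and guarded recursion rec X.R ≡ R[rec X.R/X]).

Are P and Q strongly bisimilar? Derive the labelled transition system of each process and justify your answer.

P ~ Q

Reachable graph of P (5 states):
  s0 = a.b.d.0 + d.(rec X. a.b.d.0 + d.X) → -a-> s1, -d-> s2
  s1 = b.d.0 → -b-> s3
  s2 = rec X. a.b.d.0 + d.X → -a-> s1, -d-> s2
  s3 = d.0 → -d-> s4
  s4 = 0 → ·
Reachable graph of Q (4 states):
  t0 = rec X. a.b.d.0 + d.X → -a-> t1, -d-> t0
  t1 = b.d.0 → -b-> t2
  t2 = d.0 → -d-> t3
  t3 = 0 → ·
Bisimilarity quotient blocks:
  B0 = {s0, s2, t0}
  B1 = {s1, t1}
  B2 = {s3, t2}
  B3 = {s4, t3}
s0 ∈ B0, t0 ∈ B0 → same block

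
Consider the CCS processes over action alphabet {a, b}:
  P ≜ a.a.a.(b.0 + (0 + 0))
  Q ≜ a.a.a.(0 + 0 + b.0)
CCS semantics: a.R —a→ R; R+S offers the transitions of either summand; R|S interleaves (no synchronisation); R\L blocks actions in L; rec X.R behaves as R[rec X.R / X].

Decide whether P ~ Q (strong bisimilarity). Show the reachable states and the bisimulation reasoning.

Reachable graph of P (5 states):
  s0 = a.a.a.(b.0 + (0 + 0)) ⊢ -a-> s1
  s1 = a.a.(b.0 + (0 + 0)) ⊢ -a-> s2
  s2 = a.(b.0 + (0 + 0)) ⊢ -a-> s3
  s3 = b.0 + (0 + 0) ⊢ -b-> s4
  s4 = 0 ⊢ stopped
Reachable graph of Q (5 states):
  t0 = a.a.a.(0 + 0 + b.0) ⊢ -a-> t1
  t1 = a.a.(0 + 0 + b.0) ⊢ -a-> t2
  t2 = a.(0 + 0 + b.0) ⊢ -a-> t3
  t3 = 0 + 0 + b.0 ⊢ -b-> t4
  t4 = 0 ⊢ stopped
Partition-refinement fixed point:
  B0 = {s0, t0}
  B1 = {s1, t1}
  B2 = {s2, t2}
  B3 = {s3, t3}
  B4 = {s4, t4}
s0 ∈ B0, t0 ∈ B0 → same block

P ~ Q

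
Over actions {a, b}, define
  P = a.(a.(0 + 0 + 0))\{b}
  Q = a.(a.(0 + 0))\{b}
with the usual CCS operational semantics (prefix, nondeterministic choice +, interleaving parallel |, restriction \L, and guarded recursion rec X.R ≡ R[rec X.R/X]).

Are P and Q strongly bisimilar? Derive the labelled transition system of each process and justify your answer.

P ~ Q

Reachable graph of P (3 states):
  u0 = a.(a.(0 + 0 + 0))\{b} has moves --a--▸ u1
  u1 = (a.(0 + 0 + 0))\{b} has moves --a--▸ u2
  u2 = (0 + 0 + 0)\{b} has moves deadlocked
Reachable graph of Q (3 states):
  v0 = a.(a.(0 + 0))\{b} has moves --a--▸ v1
  v1 = (a.(0 + 0))\{b} has moves --a--▸ v2
  v2 = (0 + 0)\{b} has moves deadlocked
Bisimilarity quotient blocks:
  B0 = {u0, v0}
  B1 = {u1, v1}
  B2 = {u2, v2}
u0 ∈ B0, v0 ∈ B0 → same block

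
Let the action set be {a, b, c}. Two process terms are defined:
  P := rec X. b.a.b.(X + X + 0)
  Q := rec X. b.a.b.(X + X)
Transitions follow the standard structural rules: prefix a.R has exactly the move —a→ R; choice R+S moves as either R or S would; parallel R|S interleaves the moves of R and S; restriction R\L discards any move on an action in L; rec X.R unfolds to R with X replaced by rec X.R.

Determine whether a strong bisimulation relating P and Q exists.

bisimilar

Reachable graph of P (4 states):
  p0 = rec X. b.a.b.(X + X + 0) :: =b=> p1
  p1 = a.b.((rec X. b.a.b.(X + X + 0)) + (rec X. b.a.b.(X + X + 0)) + 0) :: =a=> p2
  p2 = b.((rec X. b.a.b.(X + X + 0)) + (rec X. b.a.b.(X + X + 0)) + 0) :: =b=> p3
  p3 = (rec X. b.a.b.(X + X + 0)) + (rec X. b.a.b.(X + X + 0)) + 0 :: =b=> p1
Reachable graph of Q (4 states):
  q0 = rec X. b.a.b.(X + X) :: =b=> q1
  q1 = a.b.((rec X. b.a.b.(X + X)) + (rec X. b.a.b.(X + X))) :: =a=> q2
  q2 = b.((rec X. b.a.b.(X + X)) + (rec X. b.a.b.(X + X))) :: =b=> q3
  q3 = (rec X. b.a.b.(X + X)) + (rec X. b.a.b.(X + X)) :: =b=> q1
Coarsest stable partition (strong bisimilarity classes):
  B0 = {p0, p3, q0, q3}
  B1 = {p1, q1}
  B2 = {p2, q2}
p0 ∈ B0, q0 ∈ B0 → same block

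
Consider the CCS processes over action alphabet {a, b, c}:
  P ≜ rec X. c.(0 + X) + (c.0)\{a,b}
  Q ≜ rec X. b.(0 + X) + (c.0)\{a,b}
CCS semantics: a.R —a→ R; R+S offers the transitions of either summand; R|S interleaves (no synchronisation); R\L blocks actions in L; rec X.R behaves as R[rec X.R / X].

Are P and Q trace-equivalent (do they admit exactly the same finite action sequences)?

LTS(P): 3 reachable states
  u0 = rec X. c.(0 + X) + (c.0)\{a,b} has moves -c-> u1, -c-> u2
  u1 = 0 + (rec X. c.(0 + X) + (c.0)\{a,b}) has moves -c-> u1, -c-> u2
  u2 = 0\{a,b} has moves (no moves)
LTS(Q): 3 reachable states
  v0 = rec X. b.(0 + X) + (c.0)\{a,b} has moves -b-> v1, -c-> v2
  v1 = 0 + (rec X. b.(0 + X) + (c.0)\{a,b}) has moves -b-> v1, -c-> v2
  v2 = 0\{a,b} has moves (no moves)
Run σ = ⟨cc⟩ on P: start {u0}
  [1] c ⇒ {u1, u2}
  [2] c ⇒ {u1, u2}
  ✓ P
Run σ = ⟨cc⟩ on Q: start {v0}
  [1] c ⇒ {v2}
  [2] c ⇒ ∅ (Q stuck)

traces(P) ≠ traces(Q) — witness ⟨cc⟩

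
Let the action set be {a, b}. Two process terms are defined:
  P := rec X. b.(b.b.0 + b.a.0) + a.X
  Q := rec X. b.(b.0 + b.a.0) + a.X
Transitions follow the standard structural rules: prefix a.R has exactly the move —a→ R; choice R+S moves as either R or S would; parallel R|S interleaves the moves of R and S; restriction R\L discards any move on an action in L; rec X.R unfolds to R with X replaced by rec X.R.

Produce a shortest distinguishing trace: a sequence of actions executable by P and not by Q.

bbb

P's transition system — 5 states:
  m0 = rec X. b.(b.b.0 + b.a.0) + a.X has moves --a--▸ m0, --b--▸ m1
  m1 = b.b.0 + b.a.0 has moves --b--▸ m2, --b--▸ m3
  m2 = a.0 has moves --a--▸ m4
  m3 = b.0 has moves --b--▸ m4
  m4 = 0 has moves stopped
Q's transition system — 4 states:
  n0 = rec X. b.(b.0 + b.a.0) + a.X has moves --a--▸ n0, --b--▸ n1
  n1 = b.0 + b.a.0 has moves --b--▸ n2, --b--▸ n3
  n2 = 0 has moves stopped
  n3 = a.0 has moves --a--▸ n2
Trace ⟨bbb⟩ through P, begin at {m0}:
  step 1 (b): {m1}
  step 2 (b): {m2, m3}
  step 3 (b): {m4}
  — P admits the full trace.
Trace ⟨bbb⟩ through Q, begin at {n0}:
  step 1 (b): {n1}
  step 2 (b): {n2, n3}
  step 3 (b): ∅  — Q cannot continue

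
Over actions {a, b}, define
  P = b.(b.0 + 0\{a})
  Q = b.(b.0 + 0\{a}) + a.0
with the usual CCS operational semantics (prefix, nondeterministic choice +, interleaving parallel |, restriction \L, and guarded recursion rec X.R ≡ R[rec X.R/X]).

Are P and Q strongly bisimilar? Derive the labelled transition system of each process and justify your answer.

P's transition system — 3 states:
  u0 = b.(b.0 + 0\{a}) :: ··b··> u1
  u1 = b.0 + 0\{a} :: ··b··> u2
  u2 = 0 :: ·
Q's transition system — 3 states:
  v0 = b.(b.0 + 0\{a}) + a.0 :: ··a··> v1, ··b··> v2
  v1 = 0 :: ·
  v2 = b.0 + 0\{a} :: ··b··> v1
Bisimilarity quotient blocks:
  B0 = {u0}
  B1 = {u1, v2}
  B2 = {u2, v1}
  B3 = {v0}
u0 ∈ B0, v0 ∈ B3 → different blocks

not bisimilar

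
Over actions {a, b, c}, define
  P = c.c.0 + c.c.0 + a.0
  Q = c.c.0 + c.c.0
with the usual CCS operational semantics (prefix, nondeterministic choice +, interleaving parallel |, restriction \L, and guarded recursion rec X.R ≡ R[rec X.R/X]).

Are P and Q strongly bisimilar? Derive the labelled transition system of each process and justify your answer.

not bisimilar

P's transition system — 3 states:
  m0 = c.c.0 + c.c.0 + a.0 | --a--▸ m1, --c--▸ m2
  m1 = 0 | (no moves)
  m2 = c.0 | --c--▸ m1
Q's transition system — 3 states:
  n0 = c.c.0 + c.c.0 | --c--▸ n1
  n1 = c.0 | --c--▸ n2
  n2 = 0 | (no moves)
Coarsest stable partition (strong bisimilarity classes):
  B0 = {m0}
  B1 = {m1, n2}
  B2 = {m2, n1}
  B3 = {n0}
m0 ∈ B0, n0 ∈ B3 → different blocks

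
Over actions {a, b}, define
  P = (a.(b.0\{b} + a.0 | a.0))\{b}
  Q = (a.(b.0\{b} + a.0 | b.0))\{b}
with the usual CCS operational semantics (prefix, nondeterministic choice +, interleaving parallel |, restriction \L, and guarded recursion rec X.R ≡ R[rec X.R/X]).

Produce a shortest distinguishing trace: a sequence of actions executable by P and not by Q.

Reachable graph of P (5 states):
  u0 = (a.(b.0\{b} + a.0 | a.0))\{b} ⊢ =a=> u1
  u1 = (b.0\{b} + a.0 | a.0)\{b} ⊢ =a=> u2, =a=> u3
  u2 = (0 | a.0)\{b} ⊢ =a=> u4
  u3 = (a.0 | 0)\{b} ⊢ =a=> u4
  u4 = (0 | 0)\{b} ⊢ ∅
Reachable graph of Q (3 states):
  v0 = (a.(b.0\{b} + a.0 | b.0))\{b} ⊢ =a=> v1
  v1 = (b.0\{b} + a.0 | b.0)\{b} ⊢ =a=> v2
  v2 = (0 | b.0)\{b} ⊢ ∅
Trace ⟨aaa⟩ through P, begin at {u0}:
  [1] a ⇒ {u1}
  [2] a ⇒ {u2, u3}
  [3] a ⇒ {u4}
  — P admits the full trace.
Trace ⟨aaa⟩ through Q, begin at {v0}:
  [1] a ⇒ {v1}
  [2] a ⇒ {v2}
  [3] a ⇒ ∅  — Q cannot continue

aaa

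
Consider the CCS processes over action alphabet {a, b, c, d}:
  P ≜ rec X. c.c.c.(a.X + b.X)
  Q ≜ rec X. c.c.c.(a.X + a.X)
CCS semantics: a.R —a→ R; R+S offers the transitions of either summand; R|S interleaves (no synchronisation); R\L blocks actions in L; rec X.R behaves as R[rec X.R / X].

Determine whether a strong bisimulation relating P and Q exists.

NO

Reachable graph of P (4 states):
  s0 = rec X. c.c.c.(a.X + b.X) | —c→ s1
  s1 = c.c.(a.(rec X. c.c.c.(a.X + b.X)) + b.(rec X. c.c.c.(a.X + b.X))) | —c→ s2
  s2 = c.(a.(rec X. c.c.c.(a.X + b.X)) + b.(rec X. c.c.c.(a.X + b.X))) | —c→ s3
  s3 = a.(rec X. c.c.c.(a.X + b.X)) + b.(rec X. c.c.c.(a.X + b.X)) | —a→ s0, —b→ s0
Reachable graph of Q (4 states):
  t0 = rec X. c.c.c.(a.X + a.X) | —c→ t1
  t1 = c.c.(a.(rec X. c.c.c.(a.X + a.X)) + a.(rec X. c.c.c.(a.X + a.X))) | —c→ t2
  t2 = c.(a.(rec X. c.c.c.(a.X + a.X)) + a.(rec X. c.c.c.(a.X + a.X))) | —c→ t3
  t3 = a.(rec X. c.c.c.(a.X + a.X)) + a.(rec X. c.c.c.(a.X + a.X)) | —a→ t0
Partition-refinement fixed point:
  B0 = {s0}
  B1 = {s1}
  B2 = {s2}
  B3 = {s3}
  B4 = {t0}
  B5 = {t1}
  B6 = {t2}
  B7 = {t3}
s0 ∈ B0, t0 ∈ B4 → different blocks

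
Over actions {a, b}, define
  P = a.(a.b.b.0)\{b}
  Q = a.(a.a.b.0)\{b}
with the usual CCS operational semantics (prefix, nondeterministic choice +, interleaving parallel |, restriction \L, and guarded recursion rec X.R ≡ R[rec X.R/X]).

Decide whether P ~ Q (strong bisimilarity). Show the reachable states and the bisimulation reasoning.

P's transition system — 3 states:
  s0 = a.(a.b.b.0)\{b} | --a--▸ s1
  s1 = (a.b.b.0)\{b} | --a--▸ s2
  s2 = (b.b.0)\{b} | deadlocked
Q's transition system — 4 states:
  t0 = a.(a.a.b.0)\{b} | --a--▸ t1
  t1 = (a.a.b.0)\{b} | --a--▸ t2
  t2 = (a.b.0)\{b} | --a--▸ t3
  t3 = (b.0)\{b} | deadlocked
Coarsest stable partition (strong bisimilarity classes):
  B0 = {s0, t1}
  B1 = {s1, t2}
  B2 = {s2, t3}
  B3 = {t0}
s0 ∈ B0, t0 ∈ B3 → different blocks

not bisimilar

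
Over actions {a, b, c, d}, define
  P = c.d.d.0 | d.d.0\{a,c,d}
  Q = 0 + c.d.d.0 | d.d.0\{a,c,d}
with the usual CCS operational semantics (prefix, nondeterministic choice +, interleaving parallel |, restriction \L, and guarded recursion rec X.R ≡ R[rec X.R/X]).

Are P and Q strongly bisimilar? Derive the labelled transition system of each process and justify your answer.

LTS(P): 12 reachable states
  p0 = c.d.d.0 | d.d.0\{a,c,d} :: ··c··> p1, ··d··> p2
  p1 = d.d.0 | d.d.0\{a,c,d} :: ··d··> p3, ··d··> p4
  p2 = c.d.d.0 | d.0\{a,c,d} :: ··c··> p4, ··d··> p5
  p3 = d.0 | d.d.0\{a,c,d} :: ··d··> p6, ··d··> p7
  p4 = d.d.0 | d.0\{a,c,d} :: ··d··> p7, ··d··> p8
  p5 = c.d.d.0 | 0\{a,c,d} :: ··c··> p8
  p6 = 0 | d.d.0\{a,c,d} :: ··d··> p9
  p7 = d.0 | d.0\{a,c,d} :: ··d··> p10, ··d··> p9
  p8 = d.d.0 | 0\{a,c,d} :: ··d··> p10
  p9 = 0 | d.0\{a,c,d} :: ··d··> p11
  p10 = d.0 | 0\{a,c,d} :: ··d··> p11
  p11 = 0 | 0\{a,c,d} :: deadlocked
LTS(Q): 12 reachable states
  q0 = 0 + c.d.d.0 | d.d.0\{a,c,d} :: ··c··> q1, ··d··> q2
  q1 = d.d.0 | d.d.0\{a,c,d} :: ··d··> q3, ··d··> q4
  q2 = c.d.d.0 | d.0\{a,c,d} :: ··c··> q4, ··d··> q5
  q3 = d.0 | d.d.0\{a,c,d} :: ··d··> q6, ··d··> q7
  q4 = d.d.0 | d.0\{a,c,d} :: ··d··> q7, ··d··> q8
  q5 = c.d.d.0 | 0\{a,c,d} :: ··c··> q8
  q6 = 0 | d.d.0\{a,c,d} :: ··d··> q9
  q7 = d.0 | d.0\{a,c,d} :: ··d··> q10, ··d··> q9
  q8 = d.d.0 | 0\{a,c,d} :: ··d··> q10
  q9 = 0 | d.0\{a,c,d} :: ··d··> q11
  q10 = d.0 | 0\{a,c,d} :: ··d··> q11
  q11 = 0 | 0\{a,c,d} :: deadlocked
Bisimilarity quotient blocks:
  B0 = {p0, q0}
  B1 = {p1, q1}
  B2 = {p3, p4, q3, q4}
  B3 = {p6, p7, p8, q6, q7, q8}
  B4 = {p10, p9, q10, q9}
  B5 = {p11, q11}
  B6 = {p2, q2}
  B7 = {p5, q5}
p0 ∈ B0, q0 ∈ B0 → same block

bisimilar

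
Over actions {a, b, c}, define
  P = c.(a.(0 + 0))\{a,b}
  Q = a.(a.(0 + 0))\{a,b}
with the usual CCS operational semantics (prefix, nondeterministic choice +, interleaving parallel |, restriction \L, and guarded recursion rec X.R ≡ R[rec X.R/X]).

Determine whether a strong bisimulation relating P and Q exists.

P ≁ Q

P's transition system — 2 states:
  m0 = c.(a.(0 + 0))\{a,b} has moves —c→ m1
  m1 = (a.(0 + 0))\{a,b} has moves (no moves)
Q's transition system — 2 states:
  n0 = a.(a.(0 + 0))\{a,b} has moves —a→ n1
  n1 = (a.(0 + 0))\{a,b} has moves (no moves)
Coarsest stable partition (strong bisimilarity classes):
  B0 = {m0}
  B1 = {m1, n1}
  B2 = {n0}
m0 ∈ B0, n0 ∈ B2 → different blocks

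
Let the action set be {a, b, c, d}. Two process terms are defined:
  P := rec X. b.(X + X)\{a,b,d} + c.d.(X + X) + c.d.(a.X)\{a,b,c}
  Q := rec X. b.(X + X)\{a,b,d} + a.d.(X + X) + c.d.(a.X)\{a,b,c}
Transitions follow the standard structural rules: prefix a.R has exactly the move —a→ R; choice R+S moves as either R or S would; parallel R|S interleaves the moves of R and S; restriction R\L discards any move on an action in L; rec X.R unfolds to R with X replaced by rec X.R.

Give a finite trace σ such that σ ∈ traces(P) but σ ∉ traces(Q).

P's transition system — 8 states:
  p0 = rec X. b.(X + X)\{a,b,d} + c.d.(X + X) + c.d.(a.X)\{a,b,c} | -b-> p1, -c-> p2, -c-> p3
  p1 = ((rec X. b.(X + X)\{a,b,d} + c.d.(X + X) + c.d.(a.X)\{a,b,c}) + (rec X. b.(X + X)\{a,b,d} + c.d.(X + X) + c.d.(a.X)\{a,b,c}))\{a,b,d} | -c-> p4, -c-> p5
  p2 = d.((rec X. b.(X + X)\{a,b,d} + c.d.(X + X) + c.d.(a.X)\{a,b,c}) + (rec X. b.(X + X)\{a,b,d} + c.d.(X + X) + c.d.(a.X)\{a,b,c})) | -d-> p6
  p3 = d.(a.(rec X. b.(X + X)\{a,b,d} + c.d.(X + X) + c.d.(a.X)\{a,b,c}))\{a,b,c} | -d-> p7
  p4 = (d.((rec X. b.(X + X)\{a,b,d} + c.d.(X + X) + c.d.(a.X)\{a,b,c}) + (rec X. b.(X + X)\{a,b,d} + c.d.(X + X) + c.d.(a.X)\{a,b,c})))\{a,b,d} | stopped
  p5 = (d.(a.(rec X. b.(X + X)\{a,b,d} + c.d.(X + X) + c.d.(a.X)\{a,b,c}))\{a,b,c})\{a,b,d} | stopped
  p6 = (rec X. b.(X + X)\{a,b,d} + c.d.(X + X) + c.d.(a.X)\{a,b,c}) + (rec X. b.(X + X)\{a,b,d} + c.d.(X + X) + c.d.(a.X)\{a,b,c}) | -b-> p1, -c-> p2, -c-> p3
  p7 = (a.(rec X. b.(X + X)\{a,b,d} + c.d.(X + X) + c.d.(a.X)\{a,b,c}))\{a,b,c} | stopped
Q's transition system — 7 states:
  q0 = rec X. b.(X + X)\{a,b,d} + a.d.(X + X) + c.d.(a.X)\{a,b,c} | -a-> q1, -b-> q2, -c-> q3
  q1 = d.((rec X. b.(X + X)\{a,b,d} + a.d.(X + X) + c.d.(a.X)\{a,b,c}) + (rec X. b.(X + X)\{a,b,d} + a.d.(X + X) + c.d.(a.X)\{a,b,c})) | -d-> q4
  q2 = ((rec X. b.(X + X)\{a,b,d} + a.d.(X + X) + c.d.(a.X)\{a,b,c}) + (rec X. b.(X + X)\{a,b,d} + a.d.(X + X) + c.d.(a.X)\{a,b,c}))\{a,b,d} | -c-> q5
  q3 = d.(a.(rec X. b.(X + X)\{a,b,d} + a.d.(X + X) + c.d.(a.X)\{a,b,c}))\{a,b,c} | -d-> q6
  q4 = (rec X. b.(X + X)\{a,b,d} + a.d.(X + X) + c.d.(a.X)\{a,b,c}) + (rec X. b.(X + X)\{a,b,d} + a.d.(X + X) + c.d.(a.X)\{a,b,c}) | -a-> q1, -b-> q2, -c-> q3
  q5 = (d.(a.(rec X. b.(X + X)\{a,b,d} + a.d.(X + X) + c.d.(a.X)\{a,b,c}))\{a,b,c})\{a,b,d} | stopped
  q6 = (a.(rec X. b.(X + X)\{a,b,d} + a.d.(X + X) + c.d.(a.X)\{a,b,c}))\{a,b,c} | stopped
Run σ = ⟨cdb⟩ on P: start {p0}
  [1] c ⇒ {p2, p3}
  [2] d ⇒ {p6, p7}
  [3] b ⇒ {p1}
  — P admits the full trace.
Run σ = ⟨cdb⟩ on Q: start {q0}
  [1] c ⇒ {q3}
  [2] d ⇒ {q6}
  [3] b ⇒ no successor for Q

cdb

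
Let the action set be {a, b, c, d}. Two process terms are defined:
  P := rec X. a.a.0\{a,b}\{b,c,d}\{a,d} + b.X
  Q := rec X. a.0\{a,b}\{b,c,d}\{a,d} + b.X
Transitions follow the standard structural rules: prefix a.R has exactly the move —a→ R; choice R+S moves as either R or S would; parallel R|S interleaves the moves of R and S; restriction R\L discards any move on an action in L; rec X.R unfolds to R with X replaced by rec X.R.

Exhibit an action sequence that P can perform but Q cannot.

aa

LTS(P): 3 reachable states
  s0 = rec X. a.a.0\{a,b}\{b,c,d}\{a,d} + b.X has moves ··a··> s1, ··b··> s0
  s1 = a.0\{a,b}\{b,c,d}\{a,d} has moves ··a··> s2
  s2 = 0\{a,b}\{b,c,d}\{a,d} has moves (no moves)
LTS(Q): 2 reachable states
  t0 = rec X. a.0\{a,b}\{b,c,d}\{a,d} + b.X has moves ··a··> t1, ··b··> t0
  t1 = 0\{a,b}\{b,c,d}\{a,d} has moves (no moves)
Executing aa from P (initial set {s0}):
  [1] a ⇒ {s1}
  [2] a ⇒ {s2}
  — P admits the full trace.
Executing aa from Q (initial set {t0}):
  [1] a ⇒ {t1}
  [2] a ⇒ ∅  — Q cannot continue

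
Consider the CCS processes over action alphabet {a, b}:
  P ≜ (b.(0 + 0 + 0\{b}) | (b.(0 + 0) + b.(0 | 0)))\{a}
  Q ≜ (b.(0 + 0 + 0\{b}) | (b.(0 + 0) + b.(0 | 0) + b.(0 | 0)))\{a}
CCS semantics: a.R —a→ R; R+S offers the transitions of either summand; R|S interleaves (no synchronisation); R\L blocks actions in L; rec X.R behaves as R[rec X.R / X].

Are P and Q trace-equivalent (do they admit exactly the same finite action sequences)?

trace-equivalent

Reachable graph of P (6 states):
  p0 = (b.(0 + 0 + 0\{b}) | (b.(0 + 0) + b.(0 | 0)))\{a} → —b→ p1, —b→ p2, —b→ p3
  p1 = ((0 + 0 + 0\{b}) | (b.(0 + 0) + b.(0 | 0)))\{a} → —b→ p4, —b→ p5
  p2 = (b.(0 + 0 + 0\{b}) | (0 + 0))\{a} → —b→ p4
  p3 = (b.(0 + 0 + 0\{b}) | (0 | 0))\{a} → —b→ p5
  p4 = ((0 + 0 + 0\{b}) | (0 + 0))\{a} → deadlocked
  p5 = ((0 + 0 + 0\{b}) | (0 | 0))\{a} → deadlocked
Reachable graph of Q (6 states):
  q0 = (b.(0 + 0 + 0\{b}) | (b.(0 + 0) + b.(0 | 0) + b.(0 | 0)))\{a} → —b→ q1, —b→ q2, —b→ q3
  q1 = ((0 + 0 + 0\{b}) | (b.(0 + 0) + b.(0 | 0) + b.(0 | 0)))\{a} → —b→ q4, —b→ q5
  q2 = (b.(0 + 0 + 0\{b}) | (0 + 0))\{a} → —b→ q4
  q3 = (b.(0 + 0 + 0\{b}) | (0 | 0))\{a} → —b→ q5
  q4 = ((0 + 0 + 0\{b}) | (0 + 0))\{a} → deadlocked
  q5 = ((0 + 0 + 0\{b}) | (0 | 0))\{a} → deadlocked
Bisimilarity quotient blocks:
  B0 = {p0, q0}
  B1 = {p1, p2, p3, q1, q2, q3}
  B2 = {p4, p5, q4, q5}
p0 ∈ B0, q0 ∈ B0 → same block
Bisimilar ⇒ trace-equivalent.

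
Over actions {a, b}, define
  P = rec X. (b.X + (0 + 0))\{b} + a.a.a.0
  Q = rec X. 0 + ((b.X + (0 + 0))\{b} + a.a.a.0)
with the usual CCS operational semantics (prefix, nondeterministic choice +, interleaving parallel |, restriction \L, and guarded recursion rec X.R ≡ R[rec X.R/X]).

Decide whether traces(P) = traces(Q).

LTS(P): 4 reachable states
  p0 = rec X. (b.X + (0 + 0))\{b} + a.a.a.0 → --a--▸ p1
  p1 = a.a.0 → --a--▸ p2
  p2 = a.0 → --a--▸ p3
  p3 = 0 → stopped
LTS(Q): 4 reachable states
  q0 = rec X. 0 + ((b.X + (0 + 0))\{b} + a.a.a.0) → --a--▸ q1
  q1 = a.a.0 → --a--▸ q2
  q2 = a.0 → --a--▸ q3
  q3 = 0 → stopped
Partition-refinement fixed point:
  B0 = {p0, q0}
  B1 = {p1, q1}
  B2 = {p2, q2}
  B3 = {p3, q3}
p0 ∈ B0, q0 ∈ B0 → same block
Bisimilar ⇒ trace-equivalent.

traces(P) = traces(Q)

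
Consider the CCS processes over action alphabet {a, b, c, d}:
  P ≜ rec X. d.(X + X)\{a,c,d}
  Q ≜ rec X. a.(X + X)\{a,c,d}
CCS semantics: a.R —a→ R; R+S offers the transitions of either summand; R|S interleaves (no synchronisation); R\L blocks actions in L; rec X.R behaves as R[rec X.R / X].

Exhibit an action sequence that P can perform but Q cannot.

P's transition system — 2 states:
  u0 = rec X. d.(X + X)\{a,c,d} :: —d→ u1
  u1 = ((rec X. d.(X + X)\{a,c,d}) + (rec X. d.(X + X)\{a,c,d}))\{a,c,d} :: ∅
Q's transition system — 2 states:
  v0 = rec X. a.(X + X)\{a,c,d} :: —a→ v1
  v1 = ((rec X. a.(X + X)\{a,c,d}) + (rec X. a.(X + X)\{a,c,d}))\{a,c,d} :: ∅
Trace ⟨d⟩ through P, begin at {u0}:
  step 1 (d): {u1}
  ✓ P
Trace ⟨d⟩ through Q, begin at {v0}:
  step 1 (d): no successor for Q

d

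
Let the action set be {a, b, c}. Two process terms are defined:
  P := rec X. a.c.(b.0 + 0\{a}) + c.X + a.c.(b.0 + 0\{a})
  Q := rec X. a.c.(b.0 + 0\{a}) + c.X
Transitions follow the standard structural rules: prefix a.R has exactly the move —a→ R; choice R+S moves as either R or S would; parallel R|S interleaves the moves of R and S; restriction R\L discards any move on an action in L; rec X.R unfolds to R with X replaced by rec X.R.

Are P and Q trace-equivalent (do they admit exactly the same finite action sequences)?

traces(P) = traces(Q)

LTS(P): 4 reachable states
  p0 = rec X. a.c.(b.0 + 0\{a}) + c.X + a.c.(b.0 + 0\{a}) has moves ··a··> p1, ··c··> p0
  p1 = c.(b.0 + 0\{a}) has moves ··c··> p2
  p2 = b.0 + 0\{a} has moves ··b··> p3
  p3 = 0 has moves (no moves)
LTS(Q): 4 reachable states
  q0 = rec X. a.c.(b.0 + 0\{a}) + c.X has moves ··a··> q1, ··c··> q0
  q1 = c.(b.0 + 0\{a}) has moves ··c··> q2
  q2 = b.0 + 0\{a} has moves ··b··> q3
  q3 = 0 has moves (no moves)
Coarsest stable partition (strong bisimilarity classes):
  B0 = {p0, q0}
  B1 = {p1, q1}
  B2 = {p2, q2}
  B3 = {p3, q3}
p0 ∈ B0, q0 ∈ B0 → same block
Bisimilar ⇒ trace-equivalent.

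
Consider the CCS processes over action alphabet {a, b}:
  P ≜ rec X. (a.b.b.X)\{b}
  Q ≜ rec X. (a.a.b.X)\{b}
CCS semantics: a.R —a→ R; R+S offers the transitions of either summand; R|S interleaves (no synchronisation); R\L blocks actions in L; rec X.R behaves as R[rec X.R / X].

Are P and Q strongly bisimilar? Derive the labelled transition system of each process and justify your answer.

not bisimilar

Reachable graph of P (2 states):
  m0 = rec X. (a.b.b.X)\{b} → ··a··> m1
  m1 = (b.b.(rec X. (a.b.b.X)\{b}))\{b} → stopped
Reachable graph of Q (3 states):
  n0 = rec X. (a.a.b.X)\{b} → ··a··> n1
  n1 = (a.b.(rec X. (a.a.b.X)\{b}))\{b} → ··a··> n2
  n2 = (b.(rec X. (a.a.b.X)\{b}))\{b} → stopped
Coarsest stable partition (strong bisimilarity classes):
  B0 = {m0, n1}
  B1 = {m1, n2}
  B2 = {n0}
m0 ∈ B0, n0 ∈ B2 → different blocks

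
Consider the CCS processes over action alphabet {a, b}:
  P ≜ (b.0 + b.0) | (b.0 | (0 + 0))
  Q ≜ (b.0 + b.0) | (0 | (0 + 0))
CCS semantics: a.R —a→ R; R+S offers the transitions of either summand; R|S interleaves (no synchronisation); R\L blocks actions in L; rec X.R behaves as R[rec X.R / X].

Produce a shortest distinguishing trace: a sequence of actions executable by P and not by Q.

Reachable graph of P (4 states):
  m0 = (b.0 + b.0) | (b.0 | (0 + 0)) ⊢ =b=> m1, =b=> m2
  m1 = (b.0 + b.0) | (0 | (0 + 0)) ⊢ =b=> m3
  m2 = 0 | (b.0 | (0 + 0)) ⊢ =b=> m3
  m3 = 0 | (0 | (0 + 0)) ⊢ stopped
Reachable graph of Q (2 states):
  n0 = (b.0 + b.0) | (0 | (0 + 0)) ⊢ =b=> n1
  n1 = 0 | (0 | (0 + 0)) ⊢ stopped
Executing bb from P (initial set {m0}):
  [1] b ⇒ {m1, m2}
  [2] b ⇒ {m3}
  ✓ P
Executing bb from Q (initial set {n0}):
  [1] b ⇒ {n1}
  [2] b ⇒ ∅  — Q cannot continue

bb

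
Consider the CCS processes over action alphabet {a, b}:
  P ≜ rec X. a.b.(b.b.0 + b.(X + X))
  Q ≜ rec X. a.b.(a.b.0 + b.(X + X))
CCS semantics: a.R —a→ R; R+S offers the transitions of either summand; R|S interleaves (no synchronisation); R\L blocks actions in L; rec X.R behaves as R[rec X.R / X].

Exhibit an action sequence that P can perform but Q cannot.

LTS(P): 6 reachable states
  m0 = rec X. a.b.(b.b.0 + b.(X + X)) ⊢ =a=> m1
  m1 = b.(b.b.0 + b.((rec X. a.b.(b.b.0 + b.(X + X))) + (rec X. a.b.(b.b.0 + b.(X + X))))) ⊢ =b=> m2
  m2 = b.b.0 + b.((rec X. a.b.(b.b.0 + b.(X + X))) + (rec X. a.b.(b.b.0 + b.(X + X)))) ⊢ =b=> m3, =b=> m4
  m3 = (rec X. a.b.(b.b.0 + b.(X + X))) + (rec X. a.b.(b.b.0 + b.(X + X))) ⊢ =a=> m1
  m4 = b.0 ⊢ =b=> m5
  m5 = 0 ⊢ ·
LTS(Q): 6 reachable states
  n0 = rec X. a.b.(a.b.0 + b.(X + X)) ⊢ =a=> n1
  n1 = b.(a.b.0 + b.((rec X. a.b.(a.b.0 + b.(X + X))) + (rec X. a.b.(a.b.0 + b.(X + X))))) ⊢ =b=> n2
  n2 = a.b.0 + b.((rec X. a.b.(a.b.0 + b.(X + X))) + (rec X. a.b.(a.b.0 + b.(X + X)))) ⊢ =a=> n3, =b=> n4
  n3 = b.0 ⊢ =b=> n5
  n4 = (rec X. a.b.(a.b.0 + b.(X + X))) + (rec X. a.b.(a.b.0 + b.(X + X))) ⊢ =a=> n1
  n5 = 0 ⊢ ·
Trace ⟨abbb⟩ through P, begin at {m0}:
  [1] a ⇒ {m1}
  [2] b ⇒ {m2}
  [3] b ⇒ {m3, m4}
  [4] b ⇒ {m5}
  ✓ P
Trace ⟨abbb⟩ through Q, begin at {n0}:
  [1] a ⇒ {n1}
  [2] b ⇒ {n2}
  [3] b ⇒ {n4}
  [4] b ⇒ ∅  — Q cannot continue

abbb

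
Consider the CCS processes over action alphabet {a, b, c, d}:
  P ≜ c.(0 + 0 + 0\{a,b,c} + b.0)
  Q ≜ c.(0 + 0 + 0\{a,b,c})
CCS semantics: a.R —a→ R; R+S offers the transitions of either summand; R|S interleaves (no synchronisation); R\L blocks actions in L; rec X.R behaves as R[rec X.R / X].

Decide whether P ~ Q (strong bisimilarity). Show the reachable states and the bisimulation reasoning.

P's transition system — 3 states:
  u0 = c.(0 + 0 + 0\{a,b,c} + b.0) has moves --c--▸ u1
  u1 = 0 + 0 + 0\{a,b,c} + b.0 has moves --b--▸ u2
  u2 = 0 has moves ·
Q's transition system — 2 states:
  v0 = c.(0 + 0 + 0\{a,b,c}) has moves --c--▸ v1
  v1 = 0 + 0 + 0\{a,b,c} has moves ·
Partition-refinement fixed point:
  B0 = {u0}
  B1 = {u1}
  B2 = {u2, v1}
  B3 = {v0}
u0 ∈ B0, v0 ∈ B3 → different blocks

NO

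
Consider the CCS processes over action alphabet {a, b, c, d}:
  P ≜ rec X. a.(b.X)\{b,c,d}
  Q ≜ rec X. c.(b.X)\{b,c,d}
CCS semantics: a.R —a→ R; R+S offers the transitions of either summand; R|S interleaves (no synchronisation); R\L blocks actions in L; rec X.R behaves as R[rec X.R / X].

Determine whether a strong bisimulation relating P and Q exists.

not bisimilar

LTS(P): 2 reachable states
  s0 = rec X. a.(b.X)\{b,c,d} ⊢ ··a··> s1
  s1 = (b.(rec X. a.(b.X)\{b,c,d}))\{b,c,d} ⊢ ·
LTS(Q): 2 reachable states
  t0 = rec X. c.(b.X)\{b,c,d} ⊢ ··c··> t1
  t1 = (b.(rec X. c.(b.X)\{b,c,d}))\{b,c,d} ⊢ ·
Bisimilarity quotient blocks:
  B0 = {s0}
  B1 = {s1, t1}
  B2 = {t0}
s0 ∈ B0, t0 ∈ B2 → different blocks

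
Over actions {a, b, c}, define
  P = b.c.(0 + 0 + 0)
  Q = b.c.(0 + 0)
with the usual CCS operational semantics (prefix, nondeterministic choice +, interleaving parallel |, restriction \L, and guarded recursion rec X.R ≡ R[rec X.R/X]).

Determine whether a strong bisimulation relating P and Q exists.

LTS(P): 3 reachable states
  p0 = b.c.(0 + 0 + 0) :: ··b··> p1
  p1 = c.(0 + 0 + 0) :: ··c··> p2
  p2 = 0 + 0 + 0 :: stopped
LTS(Q): 3 reachable states
  q0 = b.c.(0 + 0) :: ··b··> q1
  q1 = c.(0 + 0) :: ··c··> q2
  q2 = 0 + 0 :: stopped
Partition-refinement fixed point:
  B0 = {p0, q0}
  B1 = {p1, q1}
  B2 = {p2, q2}
p0 ∈ B0, q0 ∈ B0 → same block

P ~ Q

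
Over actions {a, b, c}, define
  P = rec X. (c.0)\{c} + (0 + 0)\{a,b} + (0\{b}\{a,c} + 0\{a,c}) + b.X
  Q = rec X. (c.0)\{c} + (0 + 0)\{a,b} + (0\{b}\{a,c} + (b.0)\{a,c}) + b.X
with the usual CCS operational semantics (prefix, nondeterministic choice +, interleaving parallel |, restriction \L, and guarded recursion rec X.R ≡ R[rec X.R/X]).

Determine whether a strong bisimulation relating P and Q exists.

NO

LTS(P): 1 reachable states
  u0 = rec X. (c.0)\{c} + (0 + 0)\{a,b} + (0\{b}\{a,c} + 0\{a,c}) + b.X ⊢ --b--▸ u0
LTS(Q): 2 reachable states
  v0 = rec X. (c.0)\{c} + (0 + 0)\{a,b} + (0\{b}\{a,c} + (b.0)\{a,c}) + b.X ⊢ --b--▸ v0, --b--▸ v1
  v1 = 0\{a,c} ⊢ deadlocked
Bisimilarity quotient blocks:
  B0 = {u0}
  B1 = {v0}
  B2 = {v1}
u0 ∈ B0, v0 ∈ B1 → different blocks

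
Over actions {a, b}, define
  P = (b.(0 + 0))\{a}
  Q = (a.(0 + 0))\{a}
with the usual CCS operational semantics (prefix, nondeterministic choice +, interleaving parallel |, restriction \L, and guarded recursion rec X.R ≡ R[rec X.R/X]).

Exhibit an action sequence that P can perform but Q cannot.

Reachable graph of P (2 states):
  p0 = (b.(0 + 0))\{a} → -b-> p1
  p1 = (0 + 0)\{a} → ·
Reachable graph of Q (1 states):
  q0 = (a.(0 + 0))\{a} → ·
Run σ = ⟨b⟩ on P: start {p0}
  [1] b ⇒ {p1}
  P completes σ.
Run σ = ⟨b⟩ on Q: start {q0}
  [1] b ⇒ ∅  — Q cannot continue

b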